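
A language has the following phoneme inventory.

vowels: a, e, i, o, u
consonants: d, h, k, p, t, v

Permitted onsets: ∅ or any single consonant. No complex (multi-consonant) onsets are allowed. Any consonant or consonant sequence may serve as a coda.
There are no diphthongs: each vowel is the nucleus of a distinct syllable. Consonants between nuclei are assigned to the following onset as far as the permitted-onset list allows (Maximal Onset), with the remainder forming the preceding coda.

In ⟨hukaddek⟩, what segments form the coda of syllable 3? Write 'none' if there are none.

Nuclei (vowels): u, a, e → 3 syllables.
V1 /u/ – V2 /a/: /k/ → onset of the next syllable (single consonants are always licit onsets).
V2 /a/ – V3 /e/: /dd/; trying suffixes from longest down, /d/ is the first permitted one, so coda /d/ | onset /d/.
Putting it together: hu.kad.dek.
Syllable 3 is /dek/: onset /d/, nucleus /e/, coda /k/.

k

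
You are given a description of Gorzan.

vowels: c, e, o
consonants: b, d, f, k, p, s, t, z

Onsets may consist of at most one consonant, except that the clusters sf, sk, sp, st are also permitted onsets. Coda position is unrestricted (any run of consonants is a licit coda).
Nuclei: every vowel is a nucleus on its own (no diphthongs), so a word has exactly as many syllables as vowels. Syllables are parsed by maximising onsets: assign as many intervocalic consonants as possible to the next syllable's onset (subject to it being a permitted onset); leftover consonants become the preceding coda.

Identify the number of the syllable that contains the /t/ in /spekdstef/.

2

Nuclei (vowels): e, e → 2 syllables.
/e…e/ gap (V1→V2): /kdst/; trying suffixes from longest down, /st/ is the first permitted one, so coda /kd/ | onset /st/.
So the parse is spekd.stef.
The /t/ is in the onset of syllable 2 (/stef/).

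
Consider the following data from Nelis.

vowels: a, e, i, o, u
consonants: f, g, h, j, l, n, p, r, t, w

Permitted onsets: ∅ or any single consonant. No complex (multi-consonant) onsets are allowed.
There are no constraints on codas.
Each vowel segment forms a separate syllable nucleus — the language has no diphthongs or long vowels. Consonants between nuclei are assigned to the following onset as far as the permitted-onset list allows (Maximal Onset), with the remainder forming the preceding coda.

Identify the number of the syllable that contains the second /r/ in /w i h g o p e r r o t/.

4

Vowels present: i, o, e, o; each is a nucleus, giving 4 syllables.
Between /i/ (V1) and /o/ (V2): /hg/; trying suffixes from longest down, /g/ is the first permitted one, so coda /h/ | onset /g/.
Between /o/ (V2) and /e/ (V3): /p/ → onset of the next syllable (single consonants are always licit onsets).
Between /e/ (V3) and /o/ (V4): cluster /rr/ — the longest permitted-onset suffix is /r/; onset = /r/, preceding coda = /r/.
Syllabification: wih.go.per.rot.
The second /r/ is in the onset of syllable 4 (/rot/).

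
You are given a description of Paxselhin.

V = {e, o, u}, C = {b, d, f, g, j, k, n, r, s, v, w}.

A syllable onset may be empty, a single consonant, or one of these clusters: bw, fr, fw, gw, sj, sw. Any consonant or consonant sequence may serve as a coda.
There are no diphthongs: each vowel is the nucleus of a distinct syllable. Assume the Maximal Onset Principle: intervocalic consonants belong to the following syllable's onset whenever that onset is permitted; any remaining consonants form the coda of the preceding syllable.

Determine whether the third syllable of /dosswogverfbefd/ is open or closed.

Nuclei (vowels): o, o, e, e → 4 syllables.
σ1/σ2 boundary: /ssw/; trying suffixes from longest down, /sw/ is the first permitted one, so coda /s/ | onset /sw/.
σ2/σ3 boundary: /gv/; trying suffixes from longest down, /v/ is the first permitted one, so coda /g/ | onset /v/.
σ3/σ4 boundary: /rfb/ splits as /rf/ + /b/ (/b/ is the longest suffix that is a licit onset).
Result: dos.swog.verf.befd.
Syllable 3 is /verf/ with coda /rf/, so it is closed.

closed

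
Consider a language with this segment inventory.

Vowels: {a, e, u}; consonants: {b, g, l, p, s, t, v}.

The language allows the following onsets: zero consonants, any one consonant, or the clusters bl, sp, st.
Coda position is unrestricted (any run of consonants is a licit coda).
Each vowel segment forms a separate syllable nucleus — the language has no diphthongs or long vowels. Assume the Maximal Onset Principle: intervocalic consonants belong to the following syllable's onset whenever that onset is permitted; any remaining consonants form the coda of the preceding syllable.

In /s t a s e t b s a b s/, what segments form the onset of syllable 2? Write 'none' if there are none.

Nuclei (vowels): a, e, a → 3 syllables.
σ1/σ2 boundary: /s/ is a single consonant, so it becomes the next onset.
σ2/σ3 boundary: /tbs/ — longest licit onset from the right is /s/, leaving /tb/ as coda.
So the parse is sta.setb.sabs.
Syllable 2 is /setb/: onset /s/, nucleus /e/, coda /tb/.

s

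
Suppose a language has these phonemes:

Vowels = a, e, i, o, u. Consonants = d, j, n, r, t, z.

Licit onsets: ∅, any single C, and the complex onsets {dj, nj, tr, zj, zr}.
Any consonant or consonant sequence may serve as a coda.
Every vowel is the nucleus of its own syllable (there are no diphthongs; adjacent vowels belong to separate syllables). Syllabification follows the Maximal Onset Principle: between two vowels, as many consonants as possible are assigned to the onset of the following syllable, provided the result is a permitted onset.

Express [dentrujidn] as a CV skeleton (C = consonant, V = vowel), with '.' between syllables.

The vowels are e, u, i — 3 nuclei, so 3 syllables.
Between /e/ (V1) and /u/ (V2): cluster /ntr/ — the longest permitted-onset suffix is /tr/; onset = /tr/, preceding coda = /n/.
Between /u/ (V2) and /i/ (V3): just /j/ — single C goes to the following onset.
So the parse is den.tru.jidn.
Mapping each syllable to C/V: /den/ → CVC, /tru/ → CCV, /jidn/ → CVCC.

CVC.CCV.CVCC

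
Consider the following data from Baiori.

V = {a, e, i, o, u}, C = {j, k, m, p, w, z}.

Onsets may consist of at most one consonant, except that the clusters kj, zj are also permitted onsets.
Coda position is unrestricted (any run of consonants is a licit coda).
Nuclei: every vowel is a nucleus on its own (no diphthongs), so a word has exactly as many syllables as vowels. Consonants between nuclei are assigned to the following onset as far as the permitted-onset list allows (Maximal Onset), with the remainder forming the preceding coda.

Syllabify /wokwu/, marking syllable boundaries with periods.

wok.wu

Nuclei (vowels): o, u → 2 syllables.
σ1/σ2 boundary: cluster /kw/ — the longest permitted-onset suffix is /w/; onset = /w/, preceding coda = /k/.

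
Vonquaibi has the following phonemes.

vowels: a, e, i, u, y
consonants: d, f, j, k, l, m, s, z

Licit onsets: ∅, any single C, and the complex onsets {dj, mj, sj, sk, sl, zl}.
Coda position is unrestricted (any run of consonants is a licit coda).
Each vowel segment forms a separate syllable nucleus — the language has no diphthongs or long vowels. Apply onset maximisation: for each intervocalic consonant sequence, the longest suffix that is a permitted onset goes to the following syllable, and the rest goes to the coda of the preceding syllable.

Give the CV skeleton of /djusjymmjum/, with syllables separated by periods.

The vowels are u, y, u — 3 nuclei, so 3 syllables.
Between /u/ (V1) and /y/ (V2): cluster /sj/ — /sj/ is itself a permitted onset, so the whole cluster goes right; preceding coda = ∅.
Between /y/ (V2) and /u/ (V3): /mmj/; trying suffixes from longest down, /mj/ is the first permitted one, so coda /m/ | onset /mj/.
Syllabification: dju.sjym.mjum.
Mapping each syllable to C/V: /dju/ → CCV, /sjym/ → CCVC, /mjum/ → CCVC.

CCV.CCVC.CCVC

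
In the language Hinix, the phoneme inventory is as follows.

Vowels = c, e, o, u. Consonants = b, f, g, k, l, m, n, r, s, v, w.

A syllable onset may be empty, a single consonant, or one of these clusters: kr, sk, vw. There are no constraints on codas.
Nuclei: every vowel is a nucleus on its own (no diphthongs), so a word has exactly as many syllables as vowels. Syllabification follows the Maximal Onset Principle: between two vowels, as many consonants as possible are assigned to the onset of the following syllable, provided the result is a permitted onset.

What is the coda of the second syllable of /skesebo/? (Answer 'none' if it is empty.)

none

Nuclei (vowels): e, e, o → 3 syllables.
V1 /e/ – V2 /e/: /s/ → onset of the next syllable (single consonants are always licit onsets).
V2 /e/ – V3 /o/: /b/ → onset of the next syllable (single consonants are always licit onsets).
Result: ske.se.bo.
Syllable 2 is /se/: onset /s/, nucleus /e/, coda ∅.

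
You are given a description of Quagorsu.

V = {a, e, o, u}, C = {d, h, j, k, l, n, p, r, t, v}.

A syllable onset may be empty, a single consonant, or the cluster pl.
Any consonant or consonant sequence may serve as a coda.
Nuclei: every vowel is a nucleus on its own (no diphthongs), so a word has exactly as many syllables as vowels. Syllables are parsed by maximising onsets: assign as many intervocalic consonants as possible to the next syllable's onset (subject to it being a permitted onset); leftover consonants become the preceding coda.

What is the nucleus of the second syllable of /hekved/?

Nuclei (vowels): e, e → 2 syllables.
The second nucleus (vowel 2 from the left) is /e/.

e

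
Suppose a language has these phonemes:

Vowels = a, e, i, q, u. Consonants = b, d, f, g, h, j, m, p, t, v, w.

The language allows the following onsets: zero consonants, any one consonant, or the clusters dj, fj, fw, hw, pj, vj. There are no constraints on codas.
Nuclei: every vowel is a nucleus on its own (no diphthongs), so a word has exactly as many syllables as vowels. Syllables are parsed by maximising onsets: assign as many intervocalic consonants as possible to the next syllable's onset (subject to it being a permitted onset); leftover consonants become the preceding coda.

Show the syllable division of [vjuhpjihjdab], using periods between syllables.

The vowels are u, i, a — 3 nuclei, so 3 syllables.
V1 /u/ – V2 /i/: /hpj/; trying suffixes from longest down, /pj/ is the first permitted one, so coda /h/ | onset /pj/.
V2 /i/ – V3 /a/: /hjd/ — longest licit onset from the right is /d/, leaving /hj/ as coda.

vjuh.pjihj.dab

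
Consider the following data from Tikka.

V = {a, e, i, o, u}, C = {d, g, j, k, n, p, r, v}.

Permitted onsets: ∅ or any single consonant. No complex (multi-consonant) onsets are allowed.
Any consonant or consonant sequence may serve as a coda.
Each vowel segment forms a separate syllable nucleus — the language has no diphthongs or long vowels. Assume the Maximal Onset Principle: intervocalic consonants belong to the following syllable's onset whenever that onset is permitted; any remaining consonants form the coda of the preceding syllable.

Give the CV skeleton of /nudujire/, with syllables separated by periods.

Nuclei (vowels): u, u, i, e → 4 syllables.
V1 /u/ – V2 /u/: just /d/ — single C goes to the following onset.
V2 /u/ – V3 /i/: /j/ is a single consonant, so it becomes the next onset.
V3 /i/ – V4 /e/: /r/ is a single consonant, so it becomes the next onset.
Putting it together: nu.du.ji.re.
Mapping each syllable to C/V: /nu/ → CV, /du/ → CV, /ji/ → CV, /re/ → CV.

CV.CV.CV.CV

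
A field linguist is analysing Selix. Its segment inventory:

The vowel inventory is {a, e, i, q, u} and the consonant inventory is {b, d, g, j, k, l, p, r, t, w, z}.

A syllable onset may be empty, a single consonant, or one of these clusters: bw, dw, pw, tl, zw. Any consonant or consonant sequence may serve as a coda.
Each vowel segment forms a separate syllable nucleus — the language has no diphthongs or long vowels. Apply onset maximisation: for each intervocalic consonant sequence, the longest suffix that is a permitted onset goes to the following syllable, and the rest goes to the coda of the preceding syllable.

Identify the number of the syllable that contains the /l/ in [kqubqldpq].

The vowels are q, u, q, q — 4 nuclei, so 4 syllables.
/q…u/ gap (V1→V2): no consonants, so the boundary falls immediately after /q/.
/u…q/ gap (V2→V3): just /b/ — single C goes to the following onset.
/q…q/ gap (V3→V4): cluster /ldp/ — the longest permitted-onset suffix is /p/; onset = /p/, preceding coda = /ld/.
So the parse is kq.u.bqld.pq.
The /l/ is in the coda of syllable 3 (/bqld/).

3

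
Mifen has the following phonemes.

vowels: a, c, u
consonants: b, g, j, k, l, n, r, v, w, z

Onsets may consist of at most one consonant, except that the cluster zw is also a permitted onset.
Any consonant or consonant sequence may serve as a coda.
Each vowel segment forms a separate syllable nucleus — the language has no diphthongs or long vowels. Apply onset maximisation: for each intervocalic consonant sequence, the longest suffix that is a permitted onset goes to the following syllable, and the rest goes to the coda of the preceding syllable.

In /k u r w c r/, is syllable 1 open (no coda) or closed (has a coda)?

closed

Vowels present: u, c; each is a nucleus, giving 2 syllables.
/u…c/ gap (V1→V2): /rw/; trying suffixes from longest down, /w/ is the first permitted one, so coda /r/ | onset /w/.
Syllabification: kur.wcr.
Syllable 1 is /kur/ with coda /r/, so it is closed.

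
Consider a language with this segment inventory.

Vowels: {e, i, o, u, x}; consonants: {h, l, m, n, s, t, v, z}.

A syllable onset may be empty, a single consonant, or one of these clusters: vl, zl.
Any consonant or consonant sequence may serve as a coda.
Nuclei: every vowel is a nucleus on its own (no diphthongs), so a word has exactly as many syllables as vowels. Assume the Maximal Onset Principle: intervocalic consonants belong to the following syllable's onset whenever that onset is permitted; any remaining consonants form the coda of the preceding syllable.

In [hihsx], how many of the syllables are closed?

1

Vowels present: i, x; each is a nucleus, giving 2 syllables.
σ1/σ2 boundary: cluster /hs/ — the longest permitted-onset suffix is /s/; onset = /s/, preceding coda = /h/.
Putting it together: hih.sx.
Classifying each syllable: /hih/ (closed), /sx/ (open).
Closed syllables: 1.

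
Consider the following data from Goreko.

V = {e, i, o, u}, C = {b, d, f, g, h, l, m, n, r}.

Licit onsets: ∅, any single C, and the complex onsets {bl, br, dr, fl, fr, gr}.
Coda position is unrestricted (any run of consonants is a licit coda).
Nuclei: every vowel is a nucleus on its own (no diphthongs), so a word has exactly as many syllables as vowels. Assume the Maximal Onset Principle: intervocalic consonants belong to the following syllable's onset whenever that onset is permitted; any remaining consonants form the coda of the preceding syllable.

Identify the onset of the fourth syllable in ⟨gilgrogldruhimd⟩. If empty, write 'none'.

h

The vowels are i, o, u, i — 4 nuclei, so 4 syllables.
Between /i/ (V1) and /o/ (V2): cluster /lgr/ — the longest permitted-onset suffix is /gr/; onset = /gr/, preceding coda = /l/.
Between /o/ (V2) and /u/ (V3): /gldr/ splits as /gl/ + /dr/ (/dr/ is the longest suffix that is a licit onset).
Between /u/ (V3) and /i/ (V4): /h/ is a single consonant, so it becomes the next onset.
Syllabification: gil.grogl.dru.himd.
Syllable 4 is /himd/: onset /h/, nucleus /i/, coda /md/.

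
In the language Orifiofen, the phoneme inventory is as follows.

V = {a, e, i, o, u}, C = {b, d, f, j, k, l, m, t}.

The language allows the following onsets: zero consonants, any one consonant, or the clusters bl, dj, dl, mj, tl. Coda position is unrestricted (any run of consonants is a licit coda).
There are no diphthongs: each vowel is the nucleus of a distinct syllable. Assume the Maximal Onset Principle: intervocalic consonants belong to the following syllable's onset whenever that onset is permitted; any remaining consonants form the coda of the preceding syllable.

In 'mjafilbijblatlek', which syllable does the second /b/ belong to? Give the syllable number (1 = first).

4

The vowels are a, i, i, a, e — 5 nuclei, so 5 syllables.
/a…i/ gap (V1→V2): /f/ → onset of the next syllable (single consonants are always licit onsets).
/i…i/ gap (V2→V3): cluster /lb/ — the longest permitted-onset suffix is /b/; onset = /b/, preceding coda = /l/.
/i…a/ gap (V3→V4): /jbl/ splits as /j/ + /bl/ (/bl/ is the longest suffix that is a licit onset).
/a…e/ gap (V4→V5): cluster /tl/ — /tl/ is itself a permitted onset, so the whole cluster goes right; preceding coda = ∅.
Putting it together: mja.fil.bij.bla.tlek.
The second /b/ is in the onset of syllable 4 (/bla/).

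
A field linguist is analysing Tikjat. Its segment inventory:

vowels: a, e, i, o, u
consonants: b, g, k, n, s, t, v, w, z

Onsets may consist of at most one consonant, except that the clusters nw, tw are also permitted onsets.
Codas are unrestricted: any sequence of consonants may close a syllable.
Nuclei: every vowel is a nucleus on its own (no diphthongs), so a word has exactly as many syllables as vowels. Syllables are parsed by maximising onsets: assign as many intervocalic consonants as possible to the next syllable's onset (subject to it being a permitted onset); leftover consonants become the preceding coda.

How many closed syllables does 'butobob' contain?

1

Nuclei (vowels): u, o, o → 3 syllables.
/u…o/ gap (V1→V2): /t/ is a single consonant, so it becomes the next onset.
/o…o/ gap (V2→V3): /b/ → onset of the next syllable (single consonants are always licit onsets).
So the parse is bu.to.bob.
Classifying each syllable: /bu/ (open), /to/ (open), /bob/ (closed).
Closed syllables: 1.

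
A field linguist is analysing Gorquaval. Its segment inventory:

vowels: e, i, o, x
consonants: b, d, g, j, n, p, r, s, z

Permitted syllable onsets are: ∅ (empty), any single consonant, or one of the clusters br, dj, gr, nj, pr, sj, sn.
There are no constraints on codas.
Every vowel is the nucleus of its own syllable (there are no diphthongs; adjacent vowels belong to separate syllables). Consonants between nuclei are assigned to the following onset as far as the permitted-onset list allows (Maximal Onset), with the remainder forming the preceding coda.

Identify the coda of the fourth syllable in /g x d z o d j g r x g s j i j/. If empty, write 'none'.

j

The vowels are x, o, x, i — 4 nuclei, so 4 syllables.
/x…o/ gap (V1→V2): cluster /dz/ — the longest permitted-onset suffix is /z/; onset = /z/, preceding coda = /d/.
/o…x/ gap (V2→V3): /djgr/ — longest licit onset from the right is /gr/, leaving /dj/ as coda.
/x…i/ gap (V3→V4): /gsj/ — longest licit onset from the right is /sj/, leaving /g/ as coda.
Syllabification: gxd.zodj.grxg.sjij.
Syllable 4 is /sjij/: onset /sj/, nucleus /i/, coda /j/.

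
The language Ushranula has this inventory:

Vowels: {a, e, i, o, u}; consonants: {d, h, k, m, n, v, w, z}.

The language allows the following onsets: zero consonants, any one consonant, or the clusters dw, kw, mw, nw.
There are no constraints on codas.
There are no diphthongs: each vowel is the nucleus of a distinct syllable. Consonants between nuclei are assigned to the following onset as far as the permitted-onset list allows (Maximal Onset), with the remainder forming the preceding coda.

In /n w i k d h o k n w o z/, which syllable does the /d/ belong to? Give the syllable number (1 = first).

1

Nuclei (vowels): i, o, o → 3 syllables.
V1 /i/ – V2 /o/: cluster /kdh/ — the longest permitted-onset suffix is /h/; onset = /h/, preceding coda = /kd/.
V2 /o/ – V3 /o/: /knw/ — longest licit onset from the right is /nw/, leaving /k/ as coda.
So the parse is nwikd.hok.nwoz.
The /d/ is in the coda of syllable 1 (/nwikd/).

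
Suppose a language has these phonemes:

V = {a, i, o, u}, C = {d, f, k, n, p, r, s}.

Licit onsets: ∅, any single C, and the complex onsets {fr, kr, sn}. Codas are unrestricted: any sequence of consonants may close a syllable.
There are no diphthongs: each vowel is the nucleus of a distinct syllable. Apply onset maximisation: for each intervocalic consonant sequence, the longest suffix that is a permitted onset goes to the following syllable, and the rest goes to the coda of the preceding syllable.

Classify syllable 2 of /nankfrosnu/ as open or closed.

open

The vowels are a, o, u — 3 nuclei, so 3 syllables.
σ1/σ2 boundary: /nkfr/ splits as /nk/ + /fr/ (/fr/ is the longest suffix that is a licit onset).
σ2/σ3 boundary: /sn/ is a licit onset in full, so it all attaches to the next syllable.
Putting it together: nank.fro.snu.
Syllable 2 is /fro/; it ends in its nucleus with no coda, so it is open.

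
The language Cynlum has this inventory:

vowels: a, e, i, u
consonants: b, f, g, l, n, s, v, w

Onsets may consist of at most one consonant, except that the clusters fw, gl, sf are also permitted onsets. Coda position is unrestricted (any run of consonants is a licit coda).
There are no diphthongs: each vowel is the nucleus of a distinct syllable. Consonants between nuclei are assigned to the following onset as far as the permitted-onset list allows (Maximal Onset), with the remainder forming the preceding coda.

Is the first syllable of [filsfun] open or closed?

closed

Vowels present: i, u; each is a nucleus, giving 2 syllables.
σ1/σ2 boundary: /lsf/ — longest licit onset from the right is /sf/, leaving /l/ as coda.
Putting it together: fil.sfun.
Syllable 1 is /fil/ with coda /l/, so it is closed.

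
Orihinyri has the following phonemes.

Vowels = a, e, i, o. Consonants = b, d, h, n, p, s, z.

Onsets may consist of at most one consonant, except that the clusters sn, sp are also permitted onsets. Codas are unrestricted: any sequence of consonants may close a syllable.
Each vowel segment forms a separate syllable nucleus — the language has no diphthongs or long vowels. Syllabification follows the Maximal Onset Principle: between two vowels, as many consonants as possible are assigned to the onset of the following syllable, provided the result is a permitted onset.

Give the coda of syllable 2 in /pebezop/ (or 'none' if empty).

none

Vowels present: e, e, o; each is a nucleus, giving 3 syllables.
σ1/σ2 boundary: /b/ is a single consonant, so it becomes the next onset.
σ2/σ3 boundary: /z/ is a single consonant, so it becomes the next onset.
Syllabification: pe.be.zop.
Syllable 2 is /be/: onset /b/, nucleus /e/, coda ∅.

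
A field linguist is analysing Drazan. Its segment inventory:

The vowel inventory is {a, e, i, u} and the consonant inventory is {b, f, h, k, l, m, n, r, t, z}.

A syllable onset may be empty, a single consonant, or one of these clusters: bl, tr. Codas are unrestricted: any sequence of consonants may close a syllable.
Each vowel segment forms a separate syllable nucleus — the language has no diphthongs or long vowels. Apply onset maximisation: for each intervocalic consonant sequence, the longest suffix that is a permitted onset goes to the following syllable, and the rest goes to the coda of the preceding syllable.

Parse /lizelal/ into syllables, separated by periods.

The vowels are i, e, a — 3 nuclei, so 3 syllables.
V1 /i/ – V2 /e/: /z/ is a single consonant, so it becomes the next onset.
V2 /e/ – V3 /a/: /l/ → onset of the next syllable (single consonants are always licit onsets).

li.ze.lal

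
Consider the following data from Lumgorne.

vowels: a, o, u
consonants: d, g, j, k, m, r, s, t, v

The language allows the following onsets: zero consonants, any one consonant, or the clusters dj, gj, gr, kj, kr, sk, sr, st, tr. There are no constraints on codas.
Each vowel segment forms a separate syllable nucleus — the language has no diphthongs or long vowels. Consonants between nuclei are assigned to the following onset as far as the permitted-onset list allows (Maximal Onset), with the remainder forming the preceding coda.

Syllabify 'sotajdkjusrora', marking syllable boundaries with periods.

so.tajd.kju.sro.ra

Vowels present: o, a, u, o, a; each is a nucleus, giving 5 syllables.
/o…a/ gap (V1→V2): /t/ is a single consonant, so it becomes the next onset.
/a…u/ gap (V2→V3): /jdkj/; trying suffixes from longest down, /kj/ is the first permitted one, so coda /jd/ | onset /kj/.
/u…o/ gap (V3→V4): /sr/ — entire cluster is a permitted onset → onset /sr/, coda ∅.
/o…a/ gap (V4→V5): /r/ is a single consonant, so it becomes the next onset.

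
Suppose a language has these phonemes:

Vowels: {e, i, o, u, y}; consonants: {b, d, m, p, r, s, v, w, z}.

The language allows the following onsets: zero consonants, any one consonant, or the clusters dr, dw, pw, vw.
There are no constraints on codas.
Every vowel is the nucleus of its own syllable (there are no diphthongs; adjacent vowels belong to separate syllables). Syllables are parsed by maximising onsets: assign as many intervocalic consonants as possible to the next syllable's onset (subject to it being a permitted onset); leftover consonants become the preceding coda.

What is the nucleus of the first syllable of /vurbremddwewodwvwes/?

The vowels are u, e, e, o, e — 5 nuclei, so 5 syllables.
The first nucleus (vowel 1 from the left) is /u/.

u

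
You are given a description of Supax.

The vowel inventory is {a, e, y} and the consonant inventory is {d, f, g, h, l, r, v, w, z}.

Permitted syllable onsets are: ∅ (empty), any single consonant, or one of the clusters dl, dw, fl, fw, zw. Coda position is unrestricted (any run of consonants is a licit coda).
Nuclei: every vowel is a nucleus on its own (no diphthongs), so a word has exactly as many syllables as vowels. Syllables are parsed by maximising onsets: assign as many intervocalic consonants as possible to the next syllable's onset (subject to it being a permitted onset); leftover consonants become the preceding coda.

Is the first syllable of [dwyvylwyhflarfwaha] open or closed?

open

Vowels present: y, y, y, a, a, a; each is a nucleus, giving 6 syllables.
/y…y/ gap (V1→V2): /v/ → onset of the next syllable (single consonants are always licit onsets).
/y…y/ gap (V2→V3): /lw/; trying suffixes from longest down, /w/ is the first permitted one, so coda /l/ | onset /w/.
/y…a/ gap (V3→V4): /hfl/ — longest licit onset from the right is /fl/, leaving /h/ as coda.
/a…a/ gap (V4→V5): /rfw/ splits as /r/ + /fw/ (/fw/ is the longest suffix that is a licit onset).
/a…a/ gap (V5→V6): just /h/ — single C goes to the following onset.
Result: dwy.vyl.wyh.flar.fwa.ha.
Syllable 1 is /dwy/; it ends in its nucleus with no coda, so it is open.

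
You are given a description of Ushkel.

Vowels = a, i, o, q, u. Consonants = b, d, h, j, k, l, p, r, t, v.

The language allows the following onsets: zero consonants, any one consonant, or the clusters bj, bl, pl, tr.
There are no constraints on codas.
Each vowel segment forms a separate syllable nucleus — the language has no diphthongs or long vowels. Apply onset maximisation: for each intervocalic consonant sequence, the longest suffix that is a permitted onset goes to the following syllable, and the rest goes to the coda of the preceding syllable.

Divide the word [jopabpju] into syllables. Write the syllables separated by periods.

The vowels are o, a, u — 3 nuclei, so 3 syllables.
/o…a/ gap (V1→V2): just /p/ — single C goes to the following onset.
/a…u/ gap (V2→V3): cluster /bpj/ — the longest permitted-onset suffix is /j/; onset = /j/, preceding coda = /bp/.

jo.pabp.ju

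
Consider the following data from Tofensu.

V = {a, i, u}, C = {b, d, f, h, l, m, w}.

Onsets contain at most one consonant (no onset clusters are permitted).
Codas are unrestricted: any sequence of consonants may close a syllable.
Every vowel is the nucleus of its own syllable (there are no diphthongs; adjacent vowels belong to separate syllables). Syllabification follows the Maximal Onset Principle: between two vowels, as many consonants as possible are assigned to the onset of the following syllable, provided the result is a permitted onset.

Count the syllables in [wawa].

2

Nuclei (vowels): a, a → 2 syllables.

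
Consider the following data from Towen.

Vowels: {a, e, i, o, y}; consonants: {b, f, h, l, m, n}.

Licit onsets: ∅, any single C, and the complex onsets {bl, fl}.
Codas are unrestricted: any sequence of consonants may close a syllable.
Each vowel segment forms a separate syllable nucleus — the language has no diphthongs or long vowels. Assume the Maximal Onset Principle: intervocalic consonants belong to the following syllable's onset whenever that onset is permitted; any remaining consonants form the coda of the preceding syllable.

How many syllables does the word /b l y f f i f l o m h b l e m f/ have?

4

Vowels present: y, i, o, e; each is a nucleus, giving 4 syllables.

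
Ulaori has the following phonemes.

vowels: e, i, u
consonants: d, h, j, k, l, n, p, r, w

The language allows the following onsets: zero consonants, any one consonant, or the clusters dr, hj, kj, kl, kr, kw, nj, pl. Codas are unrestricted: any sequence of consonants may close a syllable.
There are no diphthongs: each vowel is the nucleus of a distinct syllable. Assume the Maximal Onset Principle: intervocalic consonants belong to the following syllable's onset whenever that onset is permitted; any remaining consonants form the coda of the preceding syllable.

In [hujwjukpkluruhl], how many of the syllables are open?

Nuclei (vowels): u, u, u, u → 4 syllables.
/u…u/ gap (V1→V2): cluster /jwj/ — the longest permitted-onset suffix is /j/; onset = /j/, preceding coda = /jw/.
/u…u/ gap (V2→V3): /kpkl/ splits as /kp/ + /kl/ (/kl/ is the longest suffix that is a licit onset).
/u…u/ gap (V3→V4): /r/ → onset of the next syllable (single consonants are always licit onsets).
Syllabification: hujw.jukp.klu.ruhl.
Classifying each syllable: /hujw/ (closed), /jukp/ (closed), /klu/ (open), /ruhl/ (closed).
Open syllables: 1.

1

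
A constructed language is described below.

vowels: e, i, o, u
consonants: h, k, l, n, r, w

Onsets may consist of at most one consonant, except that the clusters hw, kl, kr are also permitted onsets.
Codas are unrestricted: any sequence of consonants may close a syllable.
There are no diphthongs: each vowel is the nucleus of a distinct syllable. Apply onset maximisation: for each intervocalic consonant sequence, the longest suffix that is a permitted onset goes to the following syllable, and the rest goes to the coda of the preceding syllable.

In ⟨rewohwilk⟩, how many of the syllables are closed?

1

Vowels present: e, o, i; each is a nucleus, giving 3 syllables.
V1 /e/ – V2 /o/: just /w/ — single C goes to the following onset.
V2 /o/ – V3 /i/: /hw/ — entire cluster is a permitted onset → onset /hw/, coda ∅.
Putting it together: re.wo.hwilk.
Classifying each syllable: /re/ (open), /wo/ (open), /hwilk/ (closed).
Closed syllables: 1.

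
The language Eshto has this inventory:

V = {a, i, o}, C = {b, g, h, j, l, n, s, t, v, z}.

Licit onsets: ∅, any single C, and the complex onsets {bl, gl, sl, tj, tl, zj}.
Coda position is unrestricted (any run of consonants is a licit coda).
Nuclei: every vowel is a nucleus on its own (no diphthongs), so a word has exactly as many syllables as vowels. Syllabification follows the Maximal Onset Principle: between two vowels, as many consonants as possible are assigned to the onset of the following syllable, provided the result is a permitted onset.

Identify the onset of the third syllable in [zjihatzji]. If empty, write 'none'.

Nuclei (vowels): i, a, i → 3 syllables.
Between /i/ (V1) and /a/ (V2): /h/ → onset of the next syllable (single consonants are always licit onsets).
Between /a/ (V2) and /i/ (V3): cluster /tzj/ — the longest permitted-onset suffix is /zj/; onset = /zj/, preceding coda = /t/.
Putting it together: zji.hat.zji.
Syllable 3 is /zji/: onset /zj/, nucleus /i/, coda ∅.

zj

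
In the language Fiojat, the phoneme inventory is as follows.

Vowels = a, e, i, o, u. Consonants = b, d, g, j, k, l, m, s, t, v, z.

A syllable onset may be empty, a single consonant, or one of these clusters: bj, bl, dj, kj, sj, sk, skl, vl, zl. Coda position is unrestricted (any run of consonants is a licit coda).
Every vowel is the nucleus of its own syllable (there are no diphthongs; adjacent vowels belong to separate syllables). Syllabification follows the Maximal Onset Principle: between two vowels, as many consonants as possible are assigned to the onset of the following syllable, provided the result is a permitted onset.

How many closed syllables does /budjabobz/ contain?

1

Vowels present: u, a, o; each is a nucleus, giving 3 syllables.
V1 /u/ – V2 /a/: /dj/ — entire cluster is a permitted onset → onset /dj/, coda ∅.
V2 /a/ – V3 /o/: just /b/ — single C goes to the following onset.
Result: bu.dja.bobz.
Classifying each syllable: /bu/ (open), /dja/ (open), /bobz/ (closed).
Closed syllables: 1.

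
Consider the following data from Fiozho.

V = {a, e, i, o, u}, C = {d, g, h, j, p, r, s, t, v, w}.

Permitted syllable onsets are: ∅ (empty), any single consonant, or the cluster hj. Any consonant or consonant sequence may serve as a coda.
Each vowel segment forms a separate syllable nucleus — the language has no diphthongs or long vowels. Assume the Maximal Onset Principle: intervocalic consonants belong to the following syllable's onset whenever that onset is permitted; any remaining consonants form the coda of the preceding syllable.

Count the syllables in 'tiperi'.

3

Vowels present: i, e, i; each is a nucleus, giving 3 syllables.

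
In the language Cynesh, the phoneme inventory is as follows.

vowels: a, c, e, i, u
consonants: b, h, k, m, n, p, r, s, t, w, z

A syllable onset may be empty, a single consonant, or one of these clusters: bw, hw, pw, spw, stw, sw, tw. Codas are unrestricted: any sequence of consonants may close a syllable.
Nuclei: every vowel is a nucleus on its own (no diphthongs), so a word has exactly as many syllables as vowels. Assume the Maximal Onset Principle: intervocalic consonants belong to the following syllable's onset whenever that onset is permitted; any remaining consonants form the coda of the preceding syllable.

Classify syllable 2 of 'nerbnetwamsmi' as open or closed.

open

Vowels present: e, e, a, i; each is a nucleus, giving 4 syllables.
/e…e/ gap (V1→V2): /rbn/ — longest licit onset from the right is /n/, leaving /rb/ as coda.
/e…a/ gap (V2→V3): /tw/ — entire cluster is a permitted onset → onset /tw/, coda ∅.
/a…i/ gap (V3→V4): /msm/ — longest licit onset from the right is /m/, leaving /ms/ as coda.
Syllabification: nerb.ne.twams.mi.
Syllable 2 is /ne/; it ends in its nucleus with no coda, so it is open.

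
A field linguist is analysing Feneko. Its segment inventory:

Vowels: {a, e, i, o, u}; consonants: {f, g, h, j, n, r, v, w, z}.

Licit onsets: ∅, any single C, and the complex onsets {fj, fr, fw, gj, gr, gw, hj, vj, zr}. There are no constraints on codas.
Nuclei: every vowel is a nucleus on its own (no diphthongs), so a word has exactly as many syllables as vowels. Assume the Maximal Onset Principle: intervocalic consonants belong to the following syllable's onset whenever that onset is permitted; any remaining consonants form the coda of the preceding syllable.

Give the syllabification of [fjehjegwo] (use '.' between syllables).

fje.hje.gwo

Vowels present: e, e, o; each is a nucleus, giving 3 syllables.
σ1/σ2 boundary: /hj/ is a licit onset in full, so it all attaches to the next syllable.
σ2/σ3 boundary: /gw/ is a licit onset in full, so it all attaches to the next syllable.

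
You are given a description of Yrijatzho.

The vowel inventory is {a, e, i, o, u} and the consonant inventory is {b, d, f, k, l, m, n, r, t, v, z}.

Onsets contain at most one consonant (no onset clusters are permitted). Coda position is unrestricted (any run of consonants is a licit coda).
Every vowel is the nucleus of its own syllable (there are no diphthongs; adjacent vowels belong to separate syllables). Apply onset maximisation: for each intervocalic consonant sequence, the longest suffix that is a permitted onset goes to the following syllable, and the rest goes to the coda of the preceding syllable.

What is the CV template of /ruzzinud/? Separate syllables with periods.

Vowels present: u, i, u; each is a nucleus, giving 3 syllables.
/u…i/ gap (V1→V2): /zz/ — longest licit onset from the right is /z/, leaving /z/ as coda.
/i…u/ gap (V2→V3): just /n/ — single C goes to the following onset.
Syllabification: ruz.zi.nud.
Mapping each syllable to C/V: /ruz/ → CVC, /zi/ → CV, /nud/ → CVC.

CVC.CV.CVC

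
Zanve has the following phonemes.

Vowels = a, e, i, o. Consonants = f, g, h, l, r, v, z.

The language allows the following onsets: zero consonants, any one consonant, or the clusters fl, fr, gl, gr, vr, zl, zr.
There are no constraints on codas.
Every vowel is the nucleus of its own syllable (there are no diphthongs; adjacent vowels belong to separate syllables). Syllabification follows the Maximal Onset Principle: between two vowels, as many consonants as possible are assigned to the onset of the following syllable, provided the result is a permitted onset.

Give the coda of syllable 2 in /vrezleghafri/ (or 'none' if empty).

g

Nuclei (vowels): e, e, a, i → 4 syllables.
Between /e/ (V1) and /e/ (V2): cluster /zl/ — /zl/ is itself a permitted onset, so the whole cluster goes right; preceding coda = ∅.
Between /e/ (V2) and /a/ (V3): cluster /gh/ — the longest permitted-onset suffix is /h/; onset = /h/, preceding coda = /g/.
Between /a/ (V3) and /i/ (V4): /fr/ is a licit onset in full, so it all attaches to the next syllable.
Putting it together: vre.zleg.ha.fri.
Syllable 2 is /zleg/: onset /zl/, nucleus /e/, coda /g/.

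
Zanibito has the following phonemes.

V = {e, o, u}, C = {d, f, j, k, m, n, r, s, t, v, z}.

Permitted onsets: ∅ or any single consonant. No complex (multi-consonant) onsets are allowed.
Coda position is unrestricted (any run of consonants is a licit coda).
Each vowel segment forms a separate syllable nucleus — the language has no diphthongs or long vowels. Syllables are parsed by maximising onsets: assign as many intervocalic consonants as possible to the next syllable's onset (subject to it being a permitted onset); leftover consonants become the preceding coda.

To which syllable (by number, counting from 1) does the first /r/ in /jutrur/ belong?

Vowels present: u, u; each is a nucleus, giving 2 syllables.
σ1/σ2 boundary: /tr/; trying suffixes from longest down, /r/ is the first permitted one, so coda /t/ | onset /r/.
Syllabification: jut.rur.
The first /r/ is in the onset of syllable 2 (/rur/).

2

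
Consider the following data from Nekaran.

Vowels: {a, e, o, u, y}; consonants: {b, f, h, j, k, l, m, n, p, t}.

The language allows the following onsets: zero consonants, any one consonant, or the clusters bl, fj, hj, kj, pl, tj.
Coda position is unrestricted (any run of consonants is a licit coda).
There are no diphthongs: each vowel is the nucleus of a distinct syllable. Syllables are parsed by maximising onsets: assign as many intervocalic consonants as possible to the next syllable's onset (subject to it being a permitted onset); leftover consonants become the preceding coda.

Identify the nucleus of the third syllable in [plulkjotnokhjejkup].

The vowels are u, o, o, e, u — 5 nuclei, so 5 syllables.
The third nucleus (vowel 3 from the left) is /o/.

o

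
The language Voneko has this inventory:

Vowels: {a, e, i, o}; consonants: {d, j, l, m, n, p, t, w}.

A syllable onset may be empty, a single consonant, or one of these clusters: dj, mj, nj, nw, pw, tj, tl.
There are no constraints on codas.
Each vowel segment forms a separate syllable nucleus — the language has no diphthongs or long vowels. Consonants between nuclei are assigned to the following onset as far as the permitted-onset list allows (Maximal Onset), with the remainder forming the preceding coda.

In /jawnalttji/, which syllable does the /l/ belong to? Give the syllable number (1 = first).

Nuclei (vowels): a, a, i → 3 syllables.
Between /a/ (V1) and /a/ (V2): /wn/ splits as /w/ + /n/ (/n/ is the longest suffix that is a licit onset).
Between /a/ (V2) and /i/ (V3): cluster /lttj/ — the longest permitted-onset suffix is /tj/; onset = /tj/, preceding coda = /lt/.
Syllabification: jaw.nalt.tji.
The /l/ is in the coda of syllable 2 (/nalt/).

2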